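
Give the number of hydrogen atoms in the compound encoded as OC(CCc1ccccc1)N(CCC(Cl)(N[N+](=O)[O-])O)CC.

22

Hydrogens are implicit in SMILES; fill each atom to its normal valence:
  5 × C: 2 H each → 10
  5 × C (aromatic): 1 H each → 5
  2 × O: 1 H each → 2
  1 × C: 3 H
  1 × C: 1 H
  1 × C: no H
  1 × C (aromatic): no H
  1 × Cl: no H
  1 × N: 1 H
  1 × N: no H
  1 × N (charge +1): no H
  1 × O: no H
  1 × O (charge -1): no H
  Total hydrogens = 22.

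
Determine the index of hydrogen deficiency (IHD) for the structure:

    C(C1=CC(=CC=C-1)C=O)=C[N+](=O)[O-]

Molecular formula from the SMILES: C9H7NO3.
DoU = (2C + 2 + N − H − X)/2 = (2·9 + 2 + 1 − 7 − 0)/2 = 14/2 = 7.
(Structurally: 1 ring(s) + 6 π bond(s) = 7.)

7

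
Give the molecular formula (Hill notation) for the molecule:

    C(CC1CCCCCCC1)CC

Heavy atoms from the SMILES: 12 C.
Implicit hydrogens by atom environment:
  10 × C: 2 H each → 20
  1 × C: 3 H
  1 × C: 1 H
  Total hydrogens = 24.
Molecular formula: C12H24

C12H24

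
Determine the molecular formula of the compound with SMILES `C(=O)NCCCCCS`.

Heavy atoms from the SMILES: 6 C, 1 N, 1 O, 1 S.
Implicit hydrogens by atom environment:
  5 × C: 2 H each → 10
  1 × C: 1 H
  1 × N: 1 H
  1 × O: no H
  1 × S: 1 H
  Total hydrogens = 13.
Molecular formula: C6H13NOS

C6H13NOS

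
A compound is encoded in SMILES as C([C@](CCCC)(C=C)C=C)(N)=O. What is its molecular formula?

Heavy atoms from the SMILES: 10 C, 1 N, 1 O.
Implicit hydrogens by atom environment:
  5 × C: 2 H each → 10
  2 × C: 1 H each → 2
  2 × C: no H
  1 × C: 3 H
  1 × N: 2 H
  1 × O: no H
  Total hydrogens = 17.
Molecular formula: C10H17NO

C10H17NO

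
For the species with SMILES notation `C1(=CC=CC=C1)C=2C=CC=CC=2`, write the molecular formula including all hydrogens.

C12H10

Heavy atoms from the SMILES: 12 C.
Implicit hydrogens by atom environment:
  10 × C (aromatic): 1 H each → 10
  2 × C (aromatic): no H
  Total hydrogens = 10.
Molecular formula: C12H10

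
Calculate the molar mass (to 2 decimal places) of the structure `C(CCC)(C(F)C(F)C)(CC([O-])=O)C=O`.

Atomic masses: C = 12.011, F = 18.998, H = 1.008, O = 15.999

221.22

Molecular formula: C10H15F2O3-.
M = 10×12.011 + 2×18.998 + 15×1.008 + 3×15.999 = 221.22 g/mol.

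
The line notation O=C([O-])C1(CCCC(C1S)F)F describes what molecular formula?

C7H9F2O2S-

Heavy atoms from the SMILES: 7 C, 2 F, 2 O, 1 S.
Implicit hydrogens by atom environment:
  3 × C: 2 H each → 6
  2 × C: 1 H each → 2
  2 × C: no H
  2 × F: no H
  1 × O: no H
  1 × O (charge -1): no H
  1 × S: 1 H
  Total hydrogens = 9.
Net charge -1.
Molecular formula: C7H9F2O2S-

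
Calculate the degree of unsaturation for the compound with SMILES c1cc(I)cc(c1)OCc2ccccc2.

8

Molecular formula from the SMILES: C13H11IO.
DoU = (2C + 2 + N − H − X)/2 = (2·13 + 2 + 0 − 11 − 1)/2 = 16/2 = 8.
(Structurally: 2 ring(s) + 6 π bond(s) = 8.)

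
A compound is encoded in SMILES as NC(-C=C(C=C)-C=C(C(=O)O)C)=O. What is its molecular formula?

Heavy atoms from the SMILES: 9 C, 1 N, 3 O.
Implicit hydrogens by atom environment:
  4 × C: no H
  3 × C: 1 H each → 3
  2 × O: no H
  1 × C: 3 H
  1 × C: 2 H
  1 × N: 2 H
  1 × O: 1 H
  Total hydrogens = 11.
Molecular formula: C9H11NO3

C9H11NO3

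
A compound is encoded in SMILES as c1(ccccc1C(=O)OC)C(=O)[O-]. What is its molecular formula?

Heavy atoms from the SMILES: 9 C, 4 O.
Implicit hydrogens by atom environment:
  4 × C (aromatic): 1 H each → 4
  3 × O: no H
  2 × C (aromatic): no H
  2 × C: no H
  1 × C: 3 H
  1 × O (charge -1): no H
  Total hydrogens = 7.
Net charge -1.
Molecular formula: C9H7O4-

C9H7O4-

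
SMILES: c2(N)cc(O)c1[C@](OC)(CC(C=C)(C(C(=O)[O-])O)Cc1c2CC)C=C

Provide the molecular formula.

Heavy atoms from the SMILES: 19 C, 1 N, 5 O.
Implicit hydrogens by atom environment:
  5 × C: 2 H each → 10
  5 × C (aromatic): no H
  3 × C: 1 H each → 3
  3 × C: no H
  2 × C: 3 H each → 6
  2 × O: 1 H each → 2
  2 × O: no H
  1 × C (aromatic): 1 H
  1 × N: 2 H
  1 × O (charge -1): no H
  Total hydrogens = 24.
Net charge -1.
Molecular formula: C19H24NO5-

C19H24NO5-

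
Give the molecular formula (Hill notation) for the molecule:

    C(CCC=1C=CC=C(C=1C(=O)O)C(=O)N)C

C12H15NO3

Heavy atoms from the SMILES: 12 C, 1 N, 3 O.
Implicit hydrogens by atom environment:
  3 × C: 2 H each → 6
  3 × C (aromatic): 1 H each → 3
  3 × C (aromatic): no H
  2 × C: no H
  2 × O: no H
  1 × C: 3 H
  1 × N: 2 H
  1 × O: 1 H
  Total hydrogens = 15.
Molecular formula: C12H15NO3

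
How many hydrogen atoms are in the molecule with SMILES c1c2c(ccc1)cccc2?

Hydrogens are implicit in SMILES; fill each atom to its normal valence:
  8 × C (aromatic): 1 H each → 8
  2 × C (aromatic): no H
  Total hydrogens = 8.

8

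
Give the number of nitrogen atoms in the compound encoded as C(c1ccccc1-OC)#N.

The symbol for nitrogen appears 1 time in the SMILES.

1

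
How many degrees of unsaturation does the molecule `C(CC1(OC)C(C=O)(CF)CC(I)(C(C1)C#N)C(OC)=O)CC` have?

5

Molecular formula from the SMILES: C16H23FINO4.
DoU = (2C + 2 + N − H − X)/2 = (2·16 + 2 + 1 − 23 − 2)/2 = 10/2 = 5.
(Structurally: 1 ring(s) + 4 π bond(s) = 5.)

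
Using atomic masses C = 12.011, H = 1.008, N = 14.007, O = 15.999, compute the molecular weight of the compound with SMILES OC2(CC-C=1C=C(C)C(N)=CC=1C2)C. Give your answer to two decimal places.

191.27

Molecular formula: C12H17NO.
M = 12×12.011 + 17×1.008 + 1×14.007 + 1×15.999 = 191.27 g/mol.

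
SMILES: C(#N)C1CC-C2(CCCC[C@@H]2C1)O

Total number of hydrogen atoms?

Hydrogens are implicit in SMILES; fill each atom to its normal valence:
  7 × C: 2 H each → 14
  2 × C: 1 H each → 2
  2 × C: no H
  1 × N: no H
  1 × O: 1 H
  Total hydrogens = 17.

17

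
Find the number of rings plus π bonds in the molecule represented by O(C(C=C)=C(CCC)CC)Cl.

2

Molecular formula from the SMILES: C9H15ClO.
DoU = (2C + 2 + N − H − X)/2 = (2·9 + 2 + 0 − 15 − 1)/2 = 4/2 = 2.
(Structurally: 0 ring(s) + 2 π bond(s) = 2.)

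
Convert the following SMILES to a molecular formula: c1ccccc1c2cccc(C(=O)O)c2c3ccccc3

Heavy atoms from the SMILES: 19 C, 2 O.
Implicit hydrogens by atom environment:
  13 × C (aromatic): 1 H each → 13
  5 × C (aromatic): no H
  1 × C: no H
  1 × O: 1 H
  1 × O: no H
  Total hydrogens = 14.
Molecular formula: C19H14O2

C19H14O2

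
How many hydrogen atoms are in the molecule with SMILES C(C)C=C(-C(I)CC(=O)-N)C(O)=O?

Hydrogens are implicit in SMILES; fill each atom to its normal valence:
  3 × C: no H
  2 × C: 2 H each → 4
  2 × C: 1 H each → 2
  2 × O: no H
  1 × C: 3 H
  1 × I: no H
  1 × N: 2 H
  1 × O: 1 H
  Total hydrogens = 12.

12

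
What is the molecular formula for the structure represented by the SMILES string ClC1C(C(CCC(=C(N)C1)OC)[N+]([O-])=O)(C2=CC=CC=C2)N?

Heavy atoms from the SMILES: 15 C, 1 Cl, 3 N, 3 O.
Implicit hydrogens by atom environment:
  5 × C (aromatic): 1 H each → 5
  3 × C: 2 H each → 6
  3 × C: no H
  2 × C: 1 H each → 2
  2 × N: 2 H each → 4
  2 × O: no H
  1 × C: 3 H
  1 × C (aromatic): no H
  1 × Cl: no H
  1 × N (charge +1): no H
  1 × O (charge -1): no H
  Total hydrogens = 20.
Molecular formula: C15H20ClN3O3

C15H20ClN3O3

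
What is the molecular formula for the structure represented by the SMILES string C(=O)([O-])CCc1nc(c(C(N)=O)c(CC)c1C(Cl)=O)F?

C12H11ClFN2O4-

Heavy atoms from the SMILES: 12 C, 1 Cl, 1 F, 2 N, 4 O.
Implicit hydrogens by atom environment:
  5 × C (aromatic): no H
  3 × C: 2 H each → 6
  3 × C: no H
  3 × O: no H
  1 × C: 3 H
  1 × Cl: no H
  1 × F: no H
  1 × N: 2 H
  1 × N (aromatic): no H
  1 × O (charge -1): no H
  Total hydrogens = 11.
Net charge -1.
Molecular formula: C12H11ClFN2O4-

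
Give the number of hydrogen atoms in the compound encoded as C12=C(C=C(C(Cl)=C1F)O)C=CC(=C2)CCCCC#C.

Hydrogens are implicit in SMILES; fill each atom to its normal valence:
  6 × C (aromatic): no H
  4 × C: 2 H each → 8
  4 × C (aromatic): 1 H each → 4
  1 × C: 1 H
  1 × C: no H
  1 × Cl: no H
  1 × F: no H
  1 × O: 1 H
  Total hydrogens = 14.

14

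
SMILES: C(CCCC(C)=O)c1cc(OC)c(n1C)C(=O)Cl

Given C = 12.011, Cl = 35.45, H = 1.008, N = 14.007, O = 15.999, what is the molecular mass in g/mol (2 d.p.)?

Molecular formula: C13H18ClNO3.
M = 13×12.011 + 1×35.45 + 18×1.008 + 1×14.007 + 3×15.999 = 271.74 g/mol.

271.74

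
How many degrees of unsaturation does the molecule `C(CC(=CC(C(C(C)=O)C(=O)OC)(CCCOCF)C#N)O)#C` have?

7

Molecular formula from the SMILES: C16H20FNO5.
DoU = (2C + 2 + N − H − X)/2 = (2·16 + 2 + 1 − 20 − 1)/2 = 14/2 = 7.
(Structurally: 0 ring(s) + 7 π bond(s) = 7.)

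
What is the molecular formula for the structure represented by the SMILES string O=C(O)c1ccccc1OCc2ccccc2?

Heavy atoms from the SMILES: 14 C, 3 O.
Implicit hydrogens by atom environment:
  9 × C (aromatic): 1 H each → 9
  3 × C (aromatic): no H
  2 × O: no H
  1 × C: 2 H
  1 × C: no H
  1 × O: 1 H
  Total hydrogens = 12.
Molecular formula: C14H12O3

C14H12O3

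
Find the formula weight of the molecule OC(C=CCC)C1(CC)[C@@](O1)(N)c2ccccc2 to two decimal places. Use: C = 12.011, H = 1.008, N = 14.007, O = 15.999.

247.34

Molecular formula: C15H21NO2.
M = 15×12.011 + 21×1.008 + 1×14.007 + 2×15.999 = 247.34 g/mol.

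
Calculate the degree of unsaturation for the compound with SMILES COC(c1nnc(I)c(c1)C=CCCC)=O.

Molecular formula from the SMILES: C11H13IN2O2.
DoU = (2C + 2 + N − H − X)/2 = (2·11 + 2 + 2 − 13 − 1)/2 = 12/2 = 6.
(Structurally: 1 ring(s) + 5 π bond(s) = 6.)

6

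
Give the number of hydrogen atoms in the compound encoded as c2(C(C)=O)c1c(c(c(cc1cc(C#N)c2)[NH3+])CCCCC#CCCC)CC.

29

Hydrogens are implicit in SMILES; fill each atom to its normal valence:
  7 × C: 2 H each → 14
  7 × C (aromatic): no H
  4 × C: no H
  3 × C: 3 H each → 9
  3 × C (aromatic): 1 H each → 3
  1 × N (charge +1): 3 H
  1 × N: no H
  1 × O: no H
  Total hydrogens = 29.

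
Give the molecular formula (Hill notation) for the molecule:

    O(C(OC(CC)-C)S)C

C6H14O2S

Heavy atoms from the SMILES: 6 C, 2 O, 1 S.
Implicit hydrogens by atom environment:
  3 × C: 3 H each → 9
  2 × C: 1 H each → 2
  2 × O: no H
  1 × C: 2 H
  1 × S: 1 H
  Total hydrogens = 14.
Molecular formula: C6H14O2S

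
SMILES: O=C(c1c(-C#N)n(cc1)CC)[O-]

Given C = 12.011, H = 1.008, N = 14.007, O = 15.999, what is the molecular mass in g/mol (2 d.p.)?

163.16

Molecular formula: C8H7N2O2-.
M = 8×12.011 + 7×1.008 + 2×14.007 + 2×15.999 = 163.16 g/mol.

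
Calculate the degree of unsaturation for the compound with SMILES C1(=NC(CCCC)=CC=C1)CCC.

Molecular formula from the SMILES: C12H19N.
DoU = (2C + 2 + N − H − X)/2 = (2·12 + 2 + 1 − 19 − 0)/2 = 8/2 = 4.
(Structurally: 1 ring(s) + 3 π bond(s) = 4.)

4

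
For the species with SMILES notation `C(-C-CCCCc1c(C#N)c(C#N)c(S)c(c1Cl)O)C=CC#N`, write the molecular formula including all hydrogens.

C17H16ClN3OS

Heavy atoms from the SMILES: 17 C, 1 Cl, 3 N, 1 O, 1 S.
Implicit hydrogens by atom environment:
  6 × C: 2 H each → 12
  6 × C (aromatic): no H
  3 × C: no H
  3 × N: no H
  2 × C: 1 H each → 2
  1 × Cl: no H
  1 × O: 1 H
  1 × S: 1 H
  Total hydrogens = 16.
Molecular formula: C17H16ClN3OS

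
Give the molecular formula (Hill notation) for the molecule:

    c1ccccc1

Heavy atoms from the SMILES: 6 C.
Implicit hydrogens by atom environment:
  6 × C (aromatic): 1 H each → 6
  Total hydrogens = 6.
Molecular formula: C6H6

C6H6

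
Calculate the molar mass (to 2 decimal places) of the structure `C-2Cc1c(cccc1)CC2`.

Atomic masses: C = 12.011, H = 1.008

Molecular formula: C10H12.
M = 10×12.011 + 12×1.008 = 132.21 g/mol.

132.21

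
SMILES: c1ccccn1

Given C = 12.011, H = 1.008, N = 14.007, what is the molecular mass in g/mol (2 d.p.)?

79.10

Molecular formula: C5H5N.
M = 5×12.011 + 5×1.008 + 1×14.007 = 79.10 g/mol.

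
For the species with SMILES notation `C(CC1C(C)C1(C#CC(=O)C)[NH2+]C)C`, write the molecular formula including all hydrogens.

Heavy atoms from the SMILES: 12 C, 1 N, 1 O.
Implicit hydrogens by atom environment:
  4 × C: 3 H each → 12
  4 × C: no H
  2 × C: 2 H each → 4
  2 × C: 1 H each → 2
  1 × N (charge +1): 2 H
  1 × O: no H
  Total hydrogens = 20.
Net charge +1.
Molecular formula: C12H20NO+

C12H20NO+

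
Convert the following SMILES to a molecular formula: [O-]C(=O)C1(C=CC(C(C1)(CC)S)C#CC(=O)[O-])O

Heavy atoms from the SMILES: 12 C, 5 O, 1 S.
Implicit hydrogens by atom environment:
  6 × C: no H
  3 × C: 1 H each → 3
  2 × C: 2 H each → 4
  2 × O: no H
  2 × O (charge -1): no H
  1 × C: 3 H
  1 × O: 1 H
  1 × S: 1 H
  Total hydrogens = 12.
Net charge -2.
Molecular formula: [C12H12O5S]2-

[C12H12O5S]2-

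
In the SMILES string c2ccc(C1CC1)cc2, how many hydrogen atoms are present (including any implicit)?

10

Hydrogens are implicit in SMILES; fill each atom to its normal valence:
  5 × C (aromatic): 1 H each → 5
  2 × C: 2 H each → 4
  1 × C: 1 H
  1 × C (aromatic): no H
  Total hydrogens = 10.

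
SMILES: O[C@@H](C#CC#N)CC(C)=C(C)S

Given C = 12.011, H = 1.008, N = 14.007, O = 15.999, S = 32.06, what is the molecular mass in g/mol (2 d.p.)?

Molecular formula: C9H11NOS.
M = 9×12.011 + 11×1.008 + 1×14.007 + 1×15.999 + 1×32.06 = 181.25 g/mol.

181.25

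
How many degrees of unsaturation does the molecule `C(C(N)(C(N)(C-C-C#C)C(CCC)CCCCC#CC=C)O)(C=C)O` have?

6

Molecular formula from the SMILES: C21H34N2O2.
DoU = (2C + 2 + N − H − X)/2 = (2·21 + 2 + 2 − 34 − 0)/2 = 12/2 = 6.
(Structurally: 0 ring(s) + 6 π bond(s) = 6.)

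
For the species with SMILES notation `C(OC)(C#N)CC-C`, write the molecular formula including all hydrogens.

C6H11NO

Heavy atoms from the SMILES: 6 C, 1 N, 1 O.
Implicit hydrogens by atom environment:
  2 × C: 3 H each → 6
  2 × C: 2 H each → 4
  1 × C: 1 H
  1 × C: no H
  1 × N: no H
  1 × O: no H
  Total hydrogens = 11.
Molecular formula: C6H11NO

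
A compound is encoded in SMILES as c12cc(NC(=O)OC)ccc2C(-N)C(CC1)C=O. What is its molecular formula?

Heavy atoms from the SMILES: 13 C, 2 N, 3 O.
Implicit hydrogens by atom environment:
  3 × C (aromatic): 1 H each → 3
  3 × C: 1 H each → 3
  3 × C (aromatic): no H
  3 × O: no H
  2 × C: 2 H each → 4
  1 × C: 3 H
  1 × C: no H
  1 × N: 2 H
  1 × N: 1 H
  Total hydrogens = 16.
Molecular formula: C13H16N2O3

C13H16N2O3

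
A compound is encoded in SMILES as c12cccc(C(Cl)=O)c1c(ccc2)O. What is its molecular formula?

Heavy atoms from the SMILES: 11 C, 1 Cl, 2 O.
Implicit hydrogens by atom environment:
  6 × C (aromatic): 1 H each → 6
  4 × C (aromatic): no H
  1 × C: no H
  1 × Cl: no H
  1 × O: 1 H
  1 × O: no H
  Total hydrogens = 7.
Molecular formula: C11H7ClO2

C11H7ClO2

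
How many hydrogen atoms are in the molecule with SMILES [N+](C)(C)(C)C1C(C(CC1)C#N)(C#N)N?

17

Hydrogens are implicit in SMILES; fill each atom to its normal valence:
  3 × C: 3 H each → 9
  3 × C: no H
  2 × C: 2 H each → 4
  2 × C: 1 H each → 2
  2 × N: no H
  1 × N: 2 H
  1 × N (charge +1): no H
  Total hydrogens = 17.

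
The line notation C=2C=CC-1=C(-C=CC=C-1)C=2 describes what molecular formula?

Heavy atoms from the SMILES: 10 C.
Implicit hydrogens by atom environment:
  8 × C (aromatic): 1 H each → 8
  2 × C (aromatic): no H
  Total hydrogens = 8.
Molecular formula: C10H8

C10H8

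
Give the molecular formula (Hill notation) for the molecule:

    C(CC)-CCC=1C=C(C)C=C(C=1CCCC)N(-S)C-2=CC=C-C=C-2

C22H31NS

Heavy atoms from the SMILES: 22 C, 1 N, 1 S.
Implicit hydrogens by atom environment:
  7 × C: 2 H each → 14
  7 × C (aromatic): 1 H each → 7
  5 × C (aromatic): no H
  3 × C: 3 H each → 9
  1 × N: no H
  1 × S: 1 H
  Total hydrogens = 31.
Molecular formula: C22H31NS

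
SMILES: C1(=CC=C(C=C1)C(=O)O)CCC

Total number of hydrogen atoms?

Hydrogens are implicit in SMILES; fill each atom to its normal valence:
  4 × C (aromatic): 1 H each → 4
  2 × C: 2 H each → 4
  2 × C (aromatic): no H
  1 × C: 3 H
  1 × C: no H
  1 × O: 1 H
  1 × O: no H
  Total hydrogens = 12.

12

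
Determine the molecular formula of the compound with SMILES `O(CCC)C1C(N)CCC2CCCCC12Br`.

C13H24BrNO

Heavy atoms from the SMILES: 1 Br, 13 C, 1 N, 1 O.
Implicit hydrogens by atom environment:
  8 × C: 2 H each → 16
  3 × C: 1 H each → 3
  1 × Br: no H
  1 × C: 3 H
  1 × C: no H
  1 × N: 2 H
  1 × O: no H
  Total hydrogens = 24.
Molecular formula: C13H24BrNO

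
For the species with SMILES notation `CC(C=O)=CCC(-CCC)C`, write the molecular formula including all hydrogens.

Heavy atoms from the SMILES: 10 C, 1 O.
Implicit hydrogens by atom environment:
  3 × C: 3 H each → 9
  3 × C: 2 H each → 6
  3 × C: 1 H each → 3
  1 × C: no H
  1 × O: no H
  Total hydrogens = 18.
Molecular formula: C10H18O

C10H18O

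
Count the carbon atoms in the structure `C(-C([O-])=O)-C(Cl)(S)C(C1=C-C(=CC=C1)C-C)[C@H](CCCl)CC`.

The symbol for carbon appears 17 times in the SMILES. (Cl is a single chlorine, not C + l.)

17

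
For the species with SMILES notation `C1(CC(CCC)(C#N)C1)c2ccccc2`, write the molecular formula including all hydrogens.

C14H17N

Heavy atoms from the SMILES: 14 C, 1 N.
Implicit hydrogens by atom environment:
  5 × C (aromatic): 1 H each → 5
  4 × C: 2 H each → 8
  2 × C: no H
  1 × C: 3 H
  1 × C: 1 H
  1 × C (aromatic): no H
  1 × N: no H
  Total hydrogens = 17.
Molecular formula: C14H17N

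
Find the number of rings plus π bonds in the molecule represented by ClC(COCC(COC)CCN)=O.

Molecular formula from the SMILES: C8H16ClNO3.
DoU = (2C + 2 + N − H − X)/2 = (2·8 + 2 + 1 − 16 − 1)/2 = 2/2 = 1.
(Structurally: 0 ring(s) + 1 π bond(s) = 1.)

1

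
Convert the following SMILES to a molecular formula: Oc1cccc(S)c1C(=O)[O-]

Heavy atoms from the SMILES: 7 C, 3 O, 1 S.
Implicit hydrogens by atom environment:
  3 × C (aromatic): 1 H each → 3
  3 × C (aromatic): no H
  1 × C: no H
  1 × O: 1 H
  1 × O: no H
  1 × O (charge -1): no H
  1 × S: 1 H
  Total hydrogens = 5.
Net charge -1.
Molecular formula: C7H5O3S-

C7H5O3S-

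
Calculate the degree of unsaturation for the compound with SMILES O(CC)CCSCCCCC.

Molecular formula from the SMILES: C9H20OS.
DoU = (2C + 2 + N − H − X)/2 = (2·9 + 2 + 0 − 20 − 0)/2 = 0/2 = 0.
(Structurally: 0 ring(s) + 0 π bond(s) = 0.)

0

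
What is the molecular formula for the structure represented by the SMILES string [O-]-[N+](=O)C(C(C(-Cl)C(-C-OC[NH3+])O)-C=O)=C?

C8H14ClN2O5+

Heavy atoms from the SMILES: 8 C, 1 Cl, 2 N, 5 O.
Implicit hydrogens by atom environment:
  4 × C: 1 H each → 4
  3 × C: 2 H each → 6
  3 × O: no H
  1 × C: no H
  1 × Cl: no H
  1 × N (charge +1): 3 H
  1 × N (charge +1): no H
  1 × O: 1 H
  1 × O (charge -1): no H
  Total hydrogens = 14.
Net charge +1.
Molecular formula: C8H14ClN2O5+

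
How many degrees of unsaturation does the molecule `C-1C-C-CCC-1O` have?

1

Molecular formula from the SMILES: C6H12O.
DoU = (2C + 2 + N − H − X)/2 = (2·6 + 2 + 0 − 12 − 0)/2 = 2/2 = 1.
(Structurally: 1 ring(s) + 0 π bond(s) = 1.)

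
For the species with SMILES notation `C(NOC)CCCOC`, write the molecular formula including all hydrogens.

C6H15NO2

Heavy atoms from the SMILES: 6 C, 1 N, 2 O.
Implicit hydrogens by atom environment:
  4 × C: 2 H each → 8
  2 × C: 3 H each → 6
  2 × O: no H
  1 × N: 1 H
  Total hydrogens = 15.
Molecular formula: C6H15NO2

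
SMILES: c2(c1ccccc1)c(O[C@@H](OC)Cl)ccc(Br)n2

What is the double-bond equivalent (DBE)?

Molecular formula from the SMILES: C13H11BrClNO2.
DoU = (2C + 2 + N − H − X)/2 = (2·13 + 2 + 1 − 11 − 2)/2 = 16/2 = 8.
(Structurally: 2 ring(s) + 6 π bond(s) = 8.)

8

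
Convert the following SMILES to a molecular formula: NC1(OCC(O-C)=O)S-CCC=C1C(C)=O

Heavy atoms from the SMILES: 10 C, 1 N, 4 O, 1 S.
Implicit hydrogens by atom environment:
  4 × C: no H
  4 × O: no H
  3 × C: 2 H each → 6
  2 × C: 3 H each → 6
  1 × C: 1 H
  1 × N: 2 H
  1 × S: no H
  Total hydrogens = 15.
Molecular formula: C10H15NO4S

C10H15NO4S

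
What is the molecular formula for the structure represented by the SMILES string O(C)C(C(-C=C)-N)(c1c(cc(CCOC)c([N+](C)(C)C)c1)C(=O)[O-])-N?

Heavy atoms from the SMILES: 18 C, 3 N, 4 O.
Implicit hydrogens by atom environment:
  5 × C: 3 H each → 15
  4 × C (aromatic): no H
  3 × C: 2 H each → 6
  3 × O: no H
  2 × C (aromatic): 1 H each → 2
  2 × C: 1 H each → 2
  2 × C: no H
  2 × N: 2 H each → 4
  1 × N (charge +1): no H
  1 × O (charge -1): no H
  Total hydrogens = 29.
Molecular formula: C18H29N3O4

C18H29N3O4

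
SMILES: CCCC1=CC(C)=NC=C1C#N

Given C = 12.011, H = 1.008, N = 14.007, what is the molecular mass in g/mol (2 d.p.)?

Molecular formula: C10H12N2.
M = 10×12.011 + 12×1.008 + 2×14.007 = 160.22 g/mol.

160.22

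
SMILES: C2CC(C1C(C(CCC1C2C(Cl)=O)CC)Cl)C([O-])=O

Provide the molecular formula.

Heavy atoms from the SMILES: 14 C, 2 Cl, 3 O.
Implicit hydrogens by atom environment:
  6 × C: 1 H each → 6
  5 × C: 2 H each → 10
  2 × C: no H
  2 × Cl: no H
  2 × O: no H
  1 × C: 3 H
  1 × O (charge -1): no H
  Total hydrogens = 19.
Net charge -1.
Molecular formula: C14H19Cl2O3-

C14H19Cl2O3-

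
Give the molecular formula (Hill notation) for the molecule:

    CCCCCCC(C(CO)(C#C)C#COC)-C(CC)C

C18H30O2

Heavy atoms from the SMILES: 18 C, 2 O.
Implicit hydrogens by atom environment:
  7 × C: 2 H each → 14
  4 × C: 3 H each → 12
  4 × C: no H
  3 × C: 1 H each → 3
  1 × O: 1 H
  1 × O: no H
  Total hydrogens = 30.
Molecular formula: C18H30O2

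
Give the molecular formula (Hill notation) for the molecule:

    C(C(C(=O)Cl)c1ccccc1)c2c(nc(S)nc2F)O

Heavy atoms from the SMILES: 13 C, 1 Cl, 1 F, 2 N, 2 O, 1 S.
Implicit hydrogens by atom environment:
  5 × C (aromatic): 1 H each → 5
  5 × C (aromatic): no H
  2 × N (aromatic): no H
  1 × C: 2 H
  1 × C: 1 H
  1 × C: no H
  1 × Cl: no H
  1 × F: no H
  1 × O: 1 H
  1 × O: no H
  1 × S: 1 H
  Total hydrogens = 10.
Molecular formula: C13H10ClFN2O2S

C13H10ClFN2O2S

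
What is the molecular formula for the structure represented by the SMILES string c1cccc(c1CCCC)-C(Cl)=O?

C11H13ClO

Heavy atoms from the SMILES: 11 C, 1 Cl, 1 O.
Implicit hydrogens by atom environment:
  4 × C (aromatic): 1 H each → 4
  3 × C: 2 H each → 6
  2 × C (aromatic): no H
  1 × C: 3 H
  1 × C: no H
  1 × Cl: no H
  1 × O: no H
  Total hydrogens = 13.
Molecular formula: C11H13ClO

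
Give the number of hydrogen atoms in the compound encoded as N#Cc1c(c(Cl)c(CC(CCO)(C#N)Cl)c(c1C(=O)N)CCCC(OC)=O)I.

18

Hydrogens are implicit in SMILES; fill each atom to its normal valence:
  6 × C: 2 H each → 12
  6 × C (aromatic): no H
  5 × C: no H
  3 × O: no H
  2 × Cl: no H
  2 × N: no H
  1 × C: 3 H
  1 × I: no H
  1 × N: 2 H
  1 × O: 1 H
  Total hydrogens = 18.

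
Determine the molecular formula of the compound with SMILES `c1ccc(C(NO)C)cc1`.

C8H11NO

Heavy atoms from the SMILES: 8 C, 1 N, 1 O.
Implicit hydrogens by atom environment:
  5 × C (aromatic): 1 H each → 5
  1 × C: 3 H
  1 × C: 1 H
  1 × C (aromatic): no H
  1 × N: 1 H
  1 × O: 1 H
  Total hydrogens = 11.
Molecular formula: C8H11NO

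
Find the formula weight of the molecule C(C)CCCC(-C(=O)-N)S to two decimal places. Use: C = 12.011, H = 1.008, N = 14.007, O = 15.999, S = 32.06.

161.26

Molecular formula: C7H15NOS.
M = 7×12.011 + 15×1.008 + 1×14.007 + 1×15.999 + 1×32.06 = 161.26 g/mol.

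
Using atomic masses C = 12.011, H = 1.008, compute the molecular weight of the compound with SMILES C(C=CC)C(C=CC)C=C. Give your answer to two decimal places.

Molecular formula: C10H16.
M = 10×12.011 + 16×1.008 = 136.24 g/mol.

136.24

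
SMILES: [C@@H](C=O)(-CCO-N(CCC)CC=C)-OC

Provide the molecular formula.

Heavy atoms from the SMILES: 11 C, 1 N, 3 O.
Implicit hydrogens by atom environment:
  6 × C: 2 H each → 12
  3 × C: 1 H each → 3
  3 × O: no H
  2 × C: 3 H each → 6
  1 × N: no H
  Total hydrogens = 21.
Molecular formula: C11H21NO3

C11H21NO3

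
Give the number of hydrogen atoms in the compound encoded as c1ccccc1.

6

Hydrogens are implicit in SMILES; fill each atom to its normal valence:
  6 × C (aromatic): 1 H each → 6
  Total hydrogens = 6.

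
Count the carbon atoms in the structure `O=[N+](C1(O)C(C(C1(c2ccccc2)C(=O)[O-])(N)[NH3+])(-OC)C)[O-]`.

The symbol for carbon appears 13 times in the SMILES. Lowercase c denotes aromatic carbon and counts toward C.

13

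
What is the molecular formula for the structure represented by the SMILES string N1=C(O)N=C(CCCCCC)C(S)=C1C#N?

C11H15N3OS

Heavy atoms from the SMILES: 11 C, 3 N, 1 O, 1 S.
Implicit hydrogens by atom environment:
  5 × C: 2 H each → 10
  4 × C (aromatic): no H
  2 × N (aromatic): no H
  1 × C: 3 H
  1 × C: no H
  1 × N: no H
  1 × O: 1 H
  1 × S: 1 H
  Total hydrogens = 15.
Molecular formula: C11H15N3OS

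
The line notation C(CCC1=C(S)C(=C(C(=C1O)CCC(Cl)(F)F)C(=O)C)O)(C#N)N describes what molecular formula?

C15H17ClF2N2O3S

Heavy atoms from the SMILES: 15 C, 1 Cl, 2 F, 2 N, 3 O, 1 S.
Implicit hydrogens by atom environment:
  6 × C (aromatic): no H
  4 × C: 2 H each → 8
  3 × C: no H
  2 × F: no H
  2 × O: 1 H each → 2
  1 × C: 3 H
  1 × C: 1 H
  1 × Cl: no H
  1 × N: 2 H
  1 × N: no H
  1 × O: no H
  1 × S: 1 H
  Total hydrogens = 17.
Molecular formula: C15H17ClF2N2O3S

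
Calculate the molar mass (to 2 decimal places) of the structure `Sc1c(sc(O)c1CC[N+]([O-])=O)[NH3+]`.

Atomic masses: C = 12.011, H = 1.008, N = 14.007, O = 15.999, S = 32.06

Molecular formula: C6H9N2O3S2+.
M = 6×12.011 + 9×1.008 + 2×14.007 + 3×15.999 + 2×32.06 = 221.27 g/mol.

221.27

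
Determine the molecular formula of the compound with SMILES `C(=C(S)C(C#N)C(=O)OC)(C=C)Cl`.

Heavy atoms from the SMILES: 8 C, 1 Cl, 1 N, 2 O, 1 S.
Implicit hydrogens by atom environment:
  4 × C: no H
  2 × C: 1 H each → 2
  2 × O: no H
  1 × C: 3 H
  1 × C: 2 H
  1 × Cl: no H
  1 × N: no H
  1 × S: 1 H
  Total hydrogens = 8.
Molecular formula: C8H8ClNO2S

C8H8ClNO2S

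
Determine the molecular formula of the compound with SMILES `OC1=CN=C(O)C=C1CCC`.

Heavy atoms from the SMILES: 8 C, 1 N, 2 O.
Implicit hydrogens by atom environment:
  3 × C (aromatic): no H
  2 × C: 2 H each → 4
  2 × C (aromatic): 1 H each → 2
  2 × O: 1 H each → 2
  1 × C: 3 H
  1 × N (aromatic): no H
  Total hydrogens = 11.
Molecular formula: C8H11NO2

C8H11NO2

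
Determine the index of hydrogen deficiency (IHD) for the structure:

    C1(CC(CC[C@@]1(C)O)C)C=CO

Molecular formula from the SMILES: C10H18O2.
DoU = (2C + 2 + N − H − X)/2 = (2·10 + 2 + 0 − 18 − 0)/2 = 4/2 = 2.
(Structurally: 1 ring(s) + 1 π bond(s) = 2.)

2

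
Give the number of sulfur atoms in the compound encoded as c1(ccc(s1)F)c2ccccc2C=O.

The symbol for sulfur appears 1 time in the SMILES.

1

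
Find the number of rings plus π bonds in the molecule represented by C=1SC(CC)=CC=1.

3

Molecular formula from the SMILES: C6H8S.
DoU = (2C + 2 + N − H − X)/2 = (2·6 + 2 + 0 − 8 − 0)/2 = 6/2 = 3.
(Structurally: 1 ring(s) + 2 π bond(s) = 3.)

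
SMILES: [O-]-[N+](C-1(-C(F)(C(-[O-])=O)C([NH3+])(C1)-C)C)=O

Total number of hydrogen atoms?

Hydrogens are implicit in SMILES; fill each atom to its normal valence:
  4 × C: no H
  2 × C: 3 H each → 6
  2 × O: no H
  2 × O (charge -1): no H
  1 × C: 2 H
  1 × F: no H
  1 × N (charge +1): 3 H
  1 × N (charge +1): no H
  Total hydrogens = 11.

11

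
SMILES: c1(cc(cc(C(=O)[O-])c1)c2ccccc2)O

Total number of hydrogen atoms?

9

Hydrogens are implicit in SMILES; fill each atom to its normal valence:
  8 × C (aromatic): 1 H each → 8
  4 × C (aromatic): no H
  1 × C: no H
  1 × O: 1 H
  1 × O: no H
  1 × O (charge -1): no H
  Total hydrogens = 9.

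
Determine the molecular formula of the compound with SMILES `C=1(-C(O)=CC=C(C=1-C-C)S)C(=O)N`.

C9H11NO2S

Heavy atoms from the SMILES: 9 C, 1 N, 2 O, 1 S.
Implicit hydrogens by atom environment:
  4 × C (aromatic): no H
  2 × C (aromatic): 1 H each → 2
  1 × C: 3 H
  1 × C: 2 H
  1 × C: no H
  1 × N: 2 H
  1 × O: 1 H
  1 × O: no H
  1 × S: 1 H
  Total hydrogens = 11.
Molecular formula: C9H11NO2S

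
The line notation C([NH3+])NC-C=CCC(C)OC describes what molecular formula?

C8H19N2O+

Heavy atoms from the SMILES: 8 C, 2 N, 1 O.
Implicit hydrogens by atom environment:
  3 × C: 2 H each → 6
  3 × C: 1 H each → 3
  2 × C: 3 H each → 6
  1 × N (charge +1): 3 H
  1 × N: 1 H
  1 × O: no H
  Total hydrogens = 19.
Net charge +1.
Molecular formula: C8H19N2O+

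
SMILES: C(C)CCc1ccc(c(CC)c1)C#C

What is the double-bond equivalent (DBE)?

Molecular formula from the SMILES: C14H18.
DoU = (2C + 2 + N − H − X)/2 = (2·14 + 2 + 0 − 18 − 0)/2 = 12/2 = 6.
(Structurally: 1 ring(s) + 5 π bond(s) = 6.)

6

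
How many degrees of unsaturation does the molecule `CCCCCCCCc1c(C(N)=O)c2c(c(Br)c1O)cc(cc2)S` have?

Molecular formula from the SMILES: C19H24BrNO2S.
DoU = (2C + 2 + N − H − X)/2 = (2·19 + 2 + 1 − 24 − 1)/2 = 16/2 = 8.
(Structurally: 2 ring(s) + 6 π bond(s) = 8.)

8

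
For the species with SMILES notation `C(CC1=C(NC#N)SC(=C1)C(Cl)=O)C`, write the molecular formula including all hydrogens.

Heavy atoms from the SMILES: 9 C, 1 Cl, 2 N, 1 O, 1 S.
Implicit hydrogens by atom environment:
  3 × C (aromatic): no H
  2 × C: 2 H each → 4
  2 × C: no H
  1 × C: 3 H
  1 × C (aromatic): 1 H
  1 × Cl: no H
  1 × N: 1 H
  1 × N: no H
  1 × O: no H
  1 × S (aromatic): no H
  Total hydrogens = 9.
Molecular formula: C9H9ClN2OS

C9H9ClN2OS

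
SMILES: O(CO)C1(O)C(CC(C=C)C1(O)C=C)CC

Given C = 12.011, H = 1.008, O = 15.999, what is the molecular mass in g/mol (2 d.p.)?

Molecular formula: C12H20O4.
M = 12×12.011 + 20×1.008 + 4×15.999 = 228.29 g/mol.

228.29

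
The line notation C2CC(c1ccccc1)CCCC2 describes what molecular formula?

C13H18

Heavy atoms from the SMILES: 13 C.
Implicit hydrogens by atom environment:
  6 × C: 2 H each → 12
  5 × C (aromatic): 1 H each → 5
  1 × C: 1 H
  1 × C (aromatic): no H
  Total hydrogens = 18.
Molecular formula: C13H18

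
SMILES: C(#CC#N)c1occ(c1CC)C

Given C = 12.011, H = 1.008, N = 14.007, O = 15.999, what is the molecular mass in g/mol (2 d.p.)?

159.19

Molecular formula: C10H9NO.
M = 10×12.011 + 9×1.008 + 1×14.007 + 1×15.999 = 159.19 g/mol.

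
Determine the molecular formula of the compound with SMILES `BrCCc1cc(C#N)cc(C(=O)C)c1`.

Heavy atoms from the SMILES: 1 Br, 11 C, 1 N, 1 O.
Implicit hydrogens by atom environment:
  3 × C (aromatic): 1 H each → 3
  3 × C (aromatic): no H
  2 × C: 2 H each → 4
  2 × C: no H
  1 × Br: no H
  1 × C: 3 H
  1 × N: no H
  1 × O: no H
  Total hydrogens = 10.
Molecular formula: C11H10BrNO

C11H10BrNO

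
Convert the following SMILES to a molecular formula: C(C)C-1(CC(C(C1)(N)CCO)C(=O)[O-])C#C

Heavy atoms from the SMILES: 12 C, 1 N, 3 O.
Implicit hydrogens by atom environment:
  5 × C: 2 H each → 10
  4 × C: no H
  2 × C: 1 H each → 2
  1 × C: 3 H
  1 × N: 2 H
  1 × O: 1 H
  1 × O: no H
  1 × O (charge -1): no H
  Total hydrogens = 18.
Net charge -1.
Molecular formula: C12H18NO3-

C12H18NO3-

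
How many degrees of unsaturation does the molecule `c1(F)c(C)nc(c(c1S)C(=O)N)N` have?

Molecular formula from the SMILES: C7H8FN3OS.
DoU = (2C + 2 + N − H − X)/2 = (2·7 + 2 + 3 − 8 − 1)/2 = 10/2 = 5.
(Structurally: 1 ring(s) + 4 π bond(s) = 5.)

5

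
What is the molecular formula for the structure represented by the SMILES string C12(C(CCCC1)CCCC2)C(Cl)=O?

Heavy atoms from the SMILES: 11 C, 1 Cl, 1 O.
Implicit hydrogens by atom environment:
  8 × C: 2 H each → 16
  2 × C: no H
  1 × C: 1 H
  1 × Cl: no H
  1 × O: no H
  Total hydrogens = 17.
Molecular formula: C11H17ClO

C11H17ClO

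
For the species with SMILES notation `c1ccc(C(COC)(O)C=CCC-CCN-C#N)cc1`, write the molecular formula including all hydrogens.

C16H22N2O2

Heavy atoms from the SMILES: 16 C, 2 N, 2 O.
Implicit hydrogens by atom environment:
  5 × C: 2 H each → 10
  5 × C (aromatic): 1 H each → 5
  2 × C: 1 H each → 2
  2 × C: no H
  1 × C: 3 H
  1 × C (aromatic): no H
  1 × N: 1 H
  1 × N: no H
  1 × O: 1 H
  1 × O: no H
  Total hydrogens = 22.
Molecular formula: C16H22N2O2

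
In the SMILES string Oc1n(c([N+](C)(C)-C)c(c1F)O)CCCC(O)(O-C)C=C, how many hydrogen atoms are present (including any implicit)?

Hydrogens are implicit in SMILES; fill each atom to its normal valence:
  4 × C: 3 H each → 12
  4 × C: 2 H each → 8
  4 × C (aromatic): no H
  3 × O: 1 H each → 3
  1 × C: 1 H
  1 × C: no H
  1 × F: no H
  1 × N (aromatic): no H
  1 × N (charge +1): no H
  1 × O: no H
  Total hydrogens = 24.

24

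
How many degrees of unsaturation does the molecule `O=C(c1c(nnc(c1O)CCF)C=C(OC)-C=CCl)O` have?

7

Molecular formula from the SMILES: C12H12ClFN2O4.
DoU = (2C + 2 + N − H − X)/2 = (2·12 + 2 + 2 − 12 − 2)/2 = 14/2 = 7.
(Structurally: 1 ring(s) + 6 π bond(s) = 7.)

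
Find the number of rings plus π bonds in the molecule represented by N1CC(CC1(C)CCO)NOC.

1

Molecular formula from the SMILES: C8H18N2O2.
DoU = (2C + 2 + N − H − X)/2 = (2·8 + 2 + 2 − 18 − 0)/2 = 2/2 = 1.
(Structurally: 1 ring(s) + 0 π bond(s) = 1.)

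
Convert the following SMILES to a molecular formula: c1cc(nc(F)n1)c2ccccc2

Heavy atoms from the SMILES: 10 C, 1 F, 2 N.
Implicit hydrogens by atom environment:
  7 × C (aromatic): 1 H each → 7
  3 × C (aromatic): no H
  2 × N (aromatic): no H
  1 × F: no H
  Total hydrogens = 7.
Molecular formula: C10H7FN2

C10H7FN2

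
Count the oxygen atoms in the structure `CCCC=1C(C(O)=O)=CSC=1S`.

The symbol for oxygen appears 2 times in the SMILES.

2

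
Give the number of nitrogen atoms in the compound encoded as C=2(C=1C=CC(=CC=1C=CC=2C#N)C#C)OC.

The symbol for nitrogen appears 1 time in the SMILES.

1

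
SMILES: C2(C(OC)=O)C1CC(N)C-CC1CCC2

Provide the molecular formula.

C12H21NO2

Heavy atoms from the SMILES: 12 C, 1 N, 2 O.
Implicit hydrogens by atom environment:
  6 × C: 2 H each → 12
  4 × C: 1 H each → 4
  2 × O: no H
  1 × C: 3 H
  1 × C: no H
  1 × N: 2 H
  Total hydrogens = 21.
Molecular formula: C12H21NO2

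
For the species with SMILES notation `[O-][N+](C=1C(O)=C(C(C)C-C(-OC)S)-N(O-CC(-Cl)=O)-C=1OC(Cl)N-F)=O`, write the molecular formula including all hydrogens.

Heavy atoms from the SMILES: 12 C, 2 Cl, 1 F, 3 N, 7 O, 1 S.
Implicit hydrogens by atom environment:
  5 × O: no H
  4 × C (aromatic): no H
  3 × C: 1 H each → 3
  2 × C: 3 H each → 6
  2 × C: 2 H each → 4
  2 × Cl: no H
  1 × C: no H
  1 × F: no H
  1 × N: 1 H
  1 × N (aromatic): no H
  1 × N (charge +1): no H
  1 × O: 1 H
  1 × O (charge -1): no H
  1 × S: 1 H
  Total hydrogens = 16.
Molecular formula: C12H16Cl2FN3O7S

C12H16Cl2FN3O7S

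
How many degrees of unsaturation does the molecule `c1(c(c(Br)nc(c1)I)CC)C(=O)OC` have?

5

Molecular formula from the SMILES: C9H9BrINO2.
DoU = (2C + 2 + N − H − X)/2 = (2·9 + 2 + 1 − 9 − 2)/2 = 10/2 = 5.
(Structurally: 1 ring(s) + 4 π bond(s) = 5.)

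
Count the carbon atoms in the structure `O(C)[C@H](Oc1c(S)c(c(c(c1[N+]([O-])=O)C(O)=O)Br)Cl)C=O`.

The symbol for carbon appears 10 times in the SMILES. Lowercase c denotes aromatic carbon and counts toward C.

10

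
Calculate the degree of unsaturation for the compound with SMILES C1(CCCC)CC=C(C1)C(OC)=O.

Molecular formula from the SMILES: C11H18O2.
DoU = (2C + 2 + N − H − X)/2 = (2·11 + 2 + 0 − 18 − 0)/2 = 6/2 = 3.
(Structurally: 1 ring(s) + 2 π bond(s) = 3.)

3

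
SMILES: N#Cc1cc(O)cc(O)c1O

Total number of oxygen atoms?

The symbol for oxygen appears 3 times in the SMILES.

3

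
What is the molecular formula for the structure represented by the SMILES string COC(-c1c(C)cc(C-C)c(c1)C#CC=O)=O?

C14H14O3

Heavy atoms from the SMILES: 14 C, 3 O.
Implicit hydrogens by atom environment:
  4 × C (aromatic): no H
  3 × C: 3 H each → 9
  3 × C: no H
  3 × O: no H
  2 × C (aromatic): 1 H each → 2
  1 × C: 2 H
  1 × C: 1 H
  Total hydrogens = 14.
Molecular formula: C14H14O3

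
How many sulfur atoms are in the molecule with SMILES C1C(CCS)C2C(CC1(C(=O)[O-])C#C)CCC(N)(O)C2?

The symbol for sulfur appears 1 time in the SMILES.

1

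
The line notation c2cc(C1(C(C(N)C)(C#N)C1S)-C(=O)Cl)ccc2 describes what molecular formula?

C13H13ClN2OS

Heavy atoms from the SMILES: 13 C, 1 Cl, 2 N, 1 O, 1 S.
Implicit hydrogens by atom environment:
  5 × C (aromatic): 1 H each → 5
  4 × C: no H
  2 × C: 1 H each → 2
  1 × C: 3 H
  1 × C (aromatic): no H
  1 × Cl: no H
  1 × N: 2 H
  1 × N: no H
  1 × O: no H
  1 × S: 1 H
  Total hydrogens = 13.
Molecular formula: C13H13ClN2OS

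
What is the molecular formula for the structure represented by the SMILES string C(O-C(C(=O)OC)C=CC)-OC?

C8H14O4

Heavy atoms from the SMILES: 8 C, 4 O.
Implicit hydrogens by atom environment:
  4 × O: no H
  3 × C: 3 H each → 9
  3 × C: 1 H each → 3
  1 × C: 2 H
  1 × C: no H
  Total hydrogens = 14.
Molecular formula: C8H14O4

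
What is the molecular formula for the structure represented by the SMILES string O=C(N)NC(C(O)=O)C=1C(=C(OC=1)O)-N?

Heavy atoms from the SMILES: 7 C, 3 N, 5 O.
Implicit hydrogens by atom environment:
  3 × C (aromatic): no H
  2 × C: no H
  2 × N: 2 H each → 4
  2 × O: 1 H each → 2
  2 × O: no H
  1 × C (aromatic): 1 H
  1 × C: 1 H
  1 × N: 1 H
  1 × O (aromatic): no H
  Total hydrogens = 9.
Molecular formula: C7H9N3O5

C7H9N3O5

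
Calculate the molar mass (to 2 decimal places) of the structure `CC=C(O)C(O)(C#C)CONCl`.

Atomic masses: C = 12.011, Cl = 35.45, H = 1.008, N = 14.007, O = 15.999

Molecular formula: C7H10ClNO3.
M = 7×12.011 + 1×35.45 + 10×1.008 + 1×14.007 + 3×15.999 = 191.61 g/mol.

191.61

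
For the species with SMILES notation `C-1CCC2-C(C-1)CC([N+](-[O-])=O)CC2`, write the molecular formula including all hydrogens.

C10H17NO2

Heavy atoms from the SMILES: 10 C, 1 N, 2 O.
Implicit hydrogens by atom environment:
  7 × C: 2 H each → 14
  3 × C: 1 H each → 3
  1 × N (charge +1): no H
  1 × O: no H
  1 × O (charge -1): no H
  Total hydrogens = 17.
Molecular formula: C10H17NO2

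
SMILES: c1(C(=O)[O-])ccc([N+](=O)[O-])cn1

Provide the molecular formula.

C6H3N2O4-

Heavy atoms from the SMILES: 6 C, 2 N, 4 O.
Implicit hydrogens by atom environment:
  3 × C (aromatic): 1 H each → 3
  2 × C (aromatic): no H
  2 × O: no H
  2 × O (charge -1): no H
  1 × C: no H
  1 × N (aromatic): no H
  1 × N (charge +1): no H
  Total hydrogens = 3.
Net charge -1.
Molecular formula: C6H3N2O4-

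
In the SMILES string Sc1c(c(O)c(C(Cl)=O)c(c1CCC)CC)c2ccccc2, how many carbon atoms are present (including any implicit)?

The symbol for carbon appears 18 times in the SMILES. Lowercase c denotes aromatic carbon and counts toward C.

18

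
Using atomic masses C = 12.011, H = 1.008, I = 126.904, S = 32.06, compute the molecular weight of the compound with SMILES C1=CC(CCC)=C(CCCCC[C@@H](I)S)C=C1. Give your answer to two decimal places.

Molecular formula: C15H23IS.
M = 15×12.011 + 23×1.008 + 1×126.904 + 1×32.06 = 362.31 g/mol.

362.31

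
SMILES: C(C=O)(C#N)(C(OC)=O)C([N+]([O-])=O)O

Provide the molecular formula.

Heavy atoms from the SMILES: 6 C, 2 N, 6 O.
Implicit hydrogens by atom environment:
  4 × O: no H
  3 × C: no H
  2 × C: 1 H each → 2
  1 × C: 3 H
  1 × N: no H
  1 × N (charge +1): no H
  1 × O: 1 H
  1 × O (charge -1): no H
  Total hydrogens = 6.
Molecular formula: C6H6N2O6

C6H6N2O6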